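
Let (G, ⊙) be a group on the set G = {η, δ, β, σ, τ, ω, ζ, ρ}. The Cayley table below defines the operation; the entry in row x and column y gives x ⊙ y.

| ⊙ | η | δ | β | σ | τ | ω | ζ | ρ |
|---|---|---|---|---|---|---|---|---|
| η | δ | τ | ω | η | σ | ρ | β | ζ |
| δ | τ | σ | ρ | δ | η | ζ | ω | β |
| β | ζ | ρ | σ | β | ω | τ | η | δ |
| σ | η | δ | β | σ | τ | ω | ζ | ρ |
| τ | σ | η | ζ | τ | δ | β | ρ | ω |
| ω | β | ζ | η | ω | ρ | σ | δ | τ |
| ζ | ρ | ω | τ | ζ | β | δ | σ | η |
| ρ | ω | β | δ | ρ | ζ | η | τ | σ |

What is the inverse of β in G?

First locate the identity: row σ matches the header, so σ is the identity.
Scan row β for σ: β ⊙ β = σ. Hence β^(-1) = β.

β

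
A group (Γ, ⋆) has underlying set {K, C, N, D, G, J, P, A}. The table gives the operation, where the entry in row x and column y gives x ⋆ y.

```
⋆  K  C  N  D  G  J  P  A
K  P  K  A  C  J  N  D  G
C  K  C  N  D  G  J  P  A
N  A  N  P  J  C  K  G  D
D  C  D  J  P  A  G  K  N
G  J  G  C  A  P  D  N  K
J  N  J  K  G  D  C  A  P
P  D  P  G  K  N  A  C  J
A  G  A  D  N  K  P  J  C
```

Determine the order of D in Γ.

4

The identity element is C (its row matches the header).
D^1 = D
D^2 = D ⋆ D = P
D^3 = P ⋆ D = K
D^4 = K ⋆ D = C
The first power of D equal to the identity is D^4, so ord(D) = 4.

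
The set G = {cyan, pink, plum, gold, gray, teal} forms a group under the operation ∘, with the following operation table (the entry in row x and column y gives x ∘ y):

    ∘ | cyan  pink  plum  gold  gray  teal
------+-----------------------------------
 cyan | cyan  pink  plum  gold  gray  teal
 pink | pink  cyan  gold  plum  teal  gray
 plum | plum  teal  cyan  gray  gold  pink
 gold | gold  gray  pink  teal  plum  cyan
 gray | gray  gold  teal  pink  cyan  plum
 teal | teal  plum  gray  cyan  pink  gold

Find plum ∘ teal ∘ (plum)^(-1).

The identity is cyan. In row plum, the entry cyan sits in column plum, so plum^(-1) = plum.
plum ∘ teal = pink
pink ∘ plum = gold

gold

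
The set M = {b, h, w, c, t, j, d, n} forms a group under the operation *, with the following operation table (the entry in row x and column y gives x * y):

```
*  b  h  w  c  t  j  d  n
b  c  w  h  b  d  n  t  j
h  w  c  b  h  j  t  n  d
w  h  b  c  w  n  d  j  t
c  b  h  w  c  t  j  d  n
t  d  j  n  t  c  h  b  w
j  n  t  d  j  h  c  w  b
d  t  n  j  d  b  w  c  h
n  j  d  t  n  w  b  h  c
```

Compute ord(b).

2

The identity element is c (its row matches the header).
b^1 = b
b^2 = b * b = c
The first power of b equal to the identity is b^2, so ord(b) = 2.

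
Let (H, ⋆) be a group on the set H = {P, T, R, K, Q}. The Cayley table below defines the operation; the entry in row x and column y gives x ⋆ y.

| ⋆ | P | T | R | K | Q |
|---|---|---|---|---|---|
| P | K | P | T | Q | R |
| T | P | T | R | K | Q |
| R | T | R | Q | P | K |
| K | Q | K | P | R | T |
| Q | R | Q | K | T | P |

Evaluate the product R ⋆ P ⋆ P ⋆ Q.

R

R ⋆ P = T
T ⋆ P = P
P ⋆ Q = R
(Structurally, H here is isomorphic to the cyclic group Z_5.)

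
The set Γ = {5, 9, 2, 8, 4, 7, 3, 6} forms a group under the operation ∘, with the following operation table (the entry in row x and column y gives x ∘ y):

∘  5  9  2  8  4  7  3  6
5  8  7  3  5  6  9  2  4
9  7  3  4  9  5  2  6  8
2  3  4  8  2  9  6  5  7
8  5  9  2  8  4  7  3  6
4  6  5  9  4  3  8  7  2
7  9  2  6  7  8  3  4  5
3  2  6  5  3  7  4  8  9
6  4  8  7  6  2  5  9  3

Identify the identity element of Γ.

The identity e satisfies e ∘ x = x for all x, so its row in the table reproduces the column headers.
Row 8 reads: 5, 9, 2, 8, 4, 7, 3, 6 — exactly the header order. So 8 is the identity.

8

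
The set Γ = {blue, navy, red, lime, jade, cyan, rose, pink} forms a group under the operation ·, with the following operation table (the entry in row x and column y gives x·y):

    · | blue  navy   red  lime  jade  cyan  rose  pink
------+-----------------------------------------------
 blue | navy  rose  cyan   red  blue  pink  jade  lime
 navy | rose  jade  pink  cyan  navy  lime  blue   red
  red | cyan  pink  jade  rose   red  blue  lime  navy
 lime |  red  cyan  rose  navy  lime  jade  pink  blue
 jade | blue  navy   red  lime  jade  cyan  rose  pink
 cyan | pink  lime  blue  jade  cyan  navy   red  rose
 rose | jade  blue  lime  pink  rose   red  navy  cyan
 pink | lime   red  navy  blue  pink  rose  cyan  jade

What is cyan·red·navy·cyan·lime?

cyan·red = blue
blue·navy = rose
rose·cyan = red
red·lime = rose

rose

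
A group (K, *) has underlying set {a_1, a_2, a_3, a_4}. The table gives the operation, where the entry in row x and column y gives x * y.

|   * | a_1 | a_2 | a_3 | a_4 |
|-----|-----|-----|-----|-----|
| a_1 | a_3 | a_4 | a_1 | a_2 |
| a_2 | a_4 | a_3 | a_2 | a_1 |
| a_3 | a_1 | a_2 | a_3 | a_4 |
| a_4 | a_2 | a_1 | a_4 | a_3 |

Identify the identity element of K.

The identity e satisfies e * x = x for all x, so its row in the table reproduces the column headers.
Row a_3 reads: a_1, a_2, a_3, a_4 — exactly the header order. So a_3 is the identity.
(Structurally, K here is isomorphic to the Klein four-group V_4.)

a_3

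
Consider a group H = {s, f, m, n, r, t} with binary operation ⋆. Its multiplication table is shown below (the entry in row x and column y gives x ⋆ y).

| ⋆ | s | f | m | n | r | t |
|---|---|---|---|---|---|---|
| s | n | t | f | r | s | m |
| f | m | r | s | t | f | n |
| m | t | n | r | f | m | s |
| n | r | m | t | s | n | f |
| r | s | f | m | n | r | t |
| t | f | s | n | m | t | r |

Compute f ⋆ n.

t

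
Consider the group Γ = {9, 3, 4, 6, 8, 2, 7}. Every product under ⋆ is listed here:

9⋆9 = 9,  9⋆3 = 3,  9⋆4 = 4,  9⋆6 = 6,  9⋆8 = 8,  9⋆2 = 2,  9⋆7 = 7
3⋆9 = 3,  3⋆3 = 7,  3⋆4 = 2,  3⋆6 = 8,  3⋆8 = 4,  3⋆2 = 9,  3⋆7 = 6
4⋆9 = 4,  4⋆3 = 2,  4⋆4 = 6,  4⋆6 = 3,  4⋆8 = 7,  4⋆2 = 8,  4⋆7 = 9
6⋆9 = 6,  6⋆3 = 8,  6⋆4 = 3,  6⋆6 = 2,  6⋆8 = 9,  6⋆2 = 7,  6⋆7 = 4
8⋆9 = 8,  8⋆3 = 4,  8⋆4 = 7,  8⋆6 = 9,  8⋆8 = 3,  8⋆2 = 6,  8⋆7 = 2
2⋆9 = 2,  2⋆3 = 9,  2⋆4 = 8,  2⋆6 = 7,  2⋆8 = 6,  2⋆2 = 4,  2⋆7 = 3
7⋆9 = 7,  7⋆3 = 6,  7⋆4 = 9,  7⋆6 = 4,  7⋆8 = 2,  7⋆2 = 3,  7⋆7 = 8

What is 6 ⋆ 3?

Read row 6, column 3: 6 ⋆ 3 = 8.
(Structurally, Γ here is isomorphic to the cyclic group Z_7.)

8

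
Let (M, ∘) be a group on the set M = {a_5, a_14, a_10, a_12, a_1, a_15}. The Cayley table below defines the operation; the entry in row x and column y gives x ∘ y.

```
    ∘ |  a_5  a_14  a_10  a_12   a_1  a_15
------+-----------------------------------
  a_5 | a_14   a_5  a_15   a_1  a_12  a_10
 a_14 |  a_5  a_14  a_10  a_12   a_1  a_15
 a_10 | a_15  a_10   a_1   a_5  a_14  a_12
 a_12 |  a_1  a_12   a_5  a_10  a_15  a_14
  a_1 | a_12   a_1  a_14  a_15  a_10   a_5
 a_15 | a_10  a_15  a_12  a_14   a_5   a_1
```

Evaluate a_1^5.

a_1^1 = a_1
a_1^2 = a_1 ∘ a_1 = a_10
a_1^3 = a_10 ∘ a_1 = a_14
a_1^4 = a_14 ∘ a_1 = a_1
a_1^5 = a_1 ∘ a_1 = a_10
(Structurally, M here is isomorphic to the cyclic group Z_6.)

a_10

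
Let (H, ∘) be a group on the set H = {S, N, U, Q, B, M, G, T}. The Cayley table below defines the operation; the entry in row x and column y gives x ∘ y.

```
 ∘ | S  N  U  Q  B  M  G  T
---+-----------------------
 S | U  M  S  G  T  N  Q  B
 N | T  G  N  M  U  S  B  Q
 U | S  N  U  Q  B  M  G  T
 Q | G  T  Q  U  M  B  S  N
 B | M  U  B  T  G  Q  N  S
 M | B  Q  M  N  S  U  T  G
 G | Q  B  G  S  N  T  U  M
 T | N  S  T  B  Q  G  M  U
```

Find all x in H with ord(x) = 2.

{G, M, Q, S, T}

Identity is U. Compute the order of each non-identity element by repeated multiplication:
  S: S → U  (order 2)
  N: N → G → B → U  (order 4)
  Q: Q → U  (order 2)
  B: B → G → N → U  (order 4)
  M: M → U  (order 2)
  G: G → U  (order 2)
  T: T → U  (order 2)
Elements of order 2: {G, M, Q, S, T}.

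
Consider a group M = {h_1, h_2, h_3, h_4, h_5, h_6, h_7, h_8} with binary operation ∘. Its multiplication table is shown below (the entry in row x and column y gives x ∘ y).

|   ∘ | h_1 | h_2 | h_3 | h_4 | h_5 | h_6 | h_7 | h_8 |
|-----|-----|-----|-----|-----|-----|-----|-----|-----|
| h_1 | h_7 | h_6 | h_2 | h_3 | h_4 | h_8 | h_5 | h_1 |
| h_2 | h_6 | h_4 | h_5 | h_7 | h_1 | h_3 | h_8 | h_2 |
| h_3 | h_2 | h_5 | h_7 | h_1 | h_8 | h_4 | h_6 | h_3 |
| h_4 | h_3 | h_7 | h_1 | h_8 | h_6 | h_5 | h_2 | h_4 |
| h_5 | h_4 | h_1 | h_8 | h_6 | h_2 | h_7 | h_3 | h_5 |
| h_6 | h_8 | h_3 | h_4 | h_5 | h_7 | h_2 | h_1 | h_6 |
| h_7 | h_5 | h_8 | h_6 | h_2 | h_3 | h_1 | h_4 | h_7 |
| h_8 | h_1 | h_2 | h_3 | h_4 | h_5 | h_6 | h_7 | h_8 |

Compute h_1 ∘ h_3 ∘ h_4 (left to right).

h_1 ∘ h_3 = h_2
h_2 ∘ h_4 = h_7

h_7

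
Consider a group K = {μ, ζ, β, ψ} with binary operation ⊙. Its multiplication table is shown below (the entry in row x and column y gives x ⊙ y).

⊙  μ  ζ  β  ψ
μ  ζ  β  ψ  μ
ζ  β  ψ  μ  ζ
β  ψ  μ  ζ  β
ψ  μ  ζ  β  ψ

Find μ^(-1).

β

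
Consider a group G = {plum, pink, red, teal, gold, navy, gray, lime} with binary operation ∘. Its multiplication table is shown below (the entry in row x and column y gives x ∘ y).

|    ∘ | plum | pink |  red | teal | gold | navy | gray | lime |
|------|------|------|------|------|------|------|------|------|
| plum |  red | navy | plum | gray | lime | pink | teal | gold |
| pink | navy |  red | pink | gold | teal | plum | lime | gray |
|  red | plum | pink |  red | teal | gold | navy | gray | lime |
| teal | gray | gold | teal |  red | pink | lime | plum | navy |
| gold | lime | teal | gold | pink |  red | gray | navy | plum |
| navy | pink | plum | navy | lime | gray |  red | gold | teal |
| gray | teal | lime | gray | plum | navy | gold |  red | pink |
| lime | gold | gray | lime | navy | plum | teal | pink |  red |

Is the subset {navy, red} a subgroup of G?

{navy, red} contains the identity red.
Checking products: every product of two elements of {navy, red} (read from the table) lies in {navy, red}, so the set is closed.
In a finite group, a nonempty closed subset is a subgroup. So {navy, red} ≤ G.

Yes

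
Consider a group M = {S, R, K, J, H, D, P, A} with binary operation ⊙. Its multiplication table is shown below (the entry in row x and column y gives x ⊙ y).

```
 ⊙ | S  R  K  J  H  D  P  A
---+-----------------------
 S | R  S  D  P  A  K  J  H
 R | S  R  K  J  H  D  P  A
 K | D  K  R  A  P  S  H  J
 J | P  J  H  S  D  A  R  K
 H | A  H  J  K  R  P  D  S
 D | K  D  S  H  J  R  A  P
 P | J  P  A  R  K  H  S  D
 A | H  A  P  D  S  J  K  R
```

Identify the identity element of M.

The identity e satisfies e ⊙ x = x for all x, so its row in the table reproduces the column headers.
Row R reads: S, R, K, J, H, D, P, A — exactly the header order. So R is the identity.

R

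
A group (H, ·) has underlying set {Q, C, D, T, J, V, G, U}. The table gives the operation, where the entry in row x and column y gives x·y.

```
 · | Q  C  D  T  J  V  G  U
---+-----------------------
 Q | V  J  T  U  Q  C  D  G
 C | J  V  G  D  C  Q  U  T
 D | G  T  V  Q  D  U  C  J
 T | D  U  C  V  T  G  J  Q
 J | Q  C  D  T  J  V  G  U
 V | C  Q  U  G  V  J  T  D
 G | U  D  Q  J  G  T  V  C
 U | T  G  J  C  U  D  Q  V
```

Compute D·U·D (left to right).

D

D·U = J
J·D = D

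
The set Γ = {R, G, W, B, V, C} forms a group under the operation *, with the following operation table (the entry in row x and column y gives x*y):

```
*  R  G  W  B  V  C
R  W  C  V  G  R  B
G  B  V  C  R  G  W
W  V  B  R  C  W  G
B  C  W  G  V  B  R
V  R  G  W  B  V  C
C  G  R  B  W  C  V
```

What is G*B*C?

B

G*B = R
R*C = B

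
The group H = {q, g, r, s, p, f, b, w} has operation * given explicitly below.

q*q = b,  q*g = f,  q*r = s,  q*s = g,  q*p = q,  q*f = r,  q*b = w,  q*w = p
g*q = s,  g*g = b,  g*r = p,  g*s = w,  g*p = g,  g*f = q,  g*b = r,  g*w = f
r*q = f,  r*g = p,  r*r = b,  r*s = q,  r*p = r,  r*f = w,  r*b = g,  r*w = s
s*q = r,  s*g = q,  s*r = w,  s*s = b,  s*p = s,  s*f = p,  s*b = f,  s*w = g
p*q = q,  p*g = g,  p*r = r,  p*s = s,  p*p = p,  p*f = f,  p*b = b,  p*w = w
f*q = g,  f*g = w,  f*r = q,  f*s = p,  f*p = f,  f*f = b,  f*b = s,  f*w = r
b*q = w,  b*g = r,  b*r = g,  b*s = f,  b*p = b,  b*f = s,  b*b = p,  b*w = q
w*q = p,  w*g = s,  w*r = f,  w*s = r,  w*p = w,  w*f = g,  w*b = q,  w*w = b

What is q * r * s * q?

w

q * r = s
s * s = b
b * q = w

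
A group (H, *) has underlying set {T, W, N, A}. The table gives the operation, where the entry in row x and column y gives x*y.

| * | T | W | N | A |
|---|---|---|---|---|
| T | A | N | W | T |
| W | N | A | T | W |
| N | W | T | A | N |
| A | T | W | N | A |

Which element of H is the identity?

A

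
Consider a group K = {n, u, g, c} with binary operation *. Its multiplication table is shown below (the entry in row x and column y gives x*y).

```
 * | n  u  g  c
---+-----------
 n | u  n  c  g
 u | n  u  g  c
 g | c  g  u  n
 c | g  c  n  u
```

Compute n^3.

n^1 = n
n^2 = n*n = u
n^3 = u*n = n
(Structurally, K here is isomorphic to the Klein four-group V_4.)

n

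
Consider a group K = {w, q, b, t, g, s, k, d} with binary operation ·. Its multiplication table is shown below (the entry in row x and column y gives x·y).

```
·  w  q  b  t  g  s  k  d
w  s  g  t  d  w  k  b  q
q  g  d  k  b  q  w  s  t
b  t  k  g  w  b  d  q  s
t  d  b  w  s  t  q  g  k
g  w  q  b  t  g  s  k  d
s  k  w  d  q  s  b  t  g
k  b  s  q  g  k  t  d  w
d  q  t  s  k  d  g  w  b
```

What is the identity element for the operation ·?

The identity e satisfies e·x = x for all x, so its row in the table reproduces the column headers.
Row g reads: w, q, b, t, g, s, k, d — exactly the header order. So g is the identity.
(Structurally, K here is isomorphic to the cyclic group Z_8.)

g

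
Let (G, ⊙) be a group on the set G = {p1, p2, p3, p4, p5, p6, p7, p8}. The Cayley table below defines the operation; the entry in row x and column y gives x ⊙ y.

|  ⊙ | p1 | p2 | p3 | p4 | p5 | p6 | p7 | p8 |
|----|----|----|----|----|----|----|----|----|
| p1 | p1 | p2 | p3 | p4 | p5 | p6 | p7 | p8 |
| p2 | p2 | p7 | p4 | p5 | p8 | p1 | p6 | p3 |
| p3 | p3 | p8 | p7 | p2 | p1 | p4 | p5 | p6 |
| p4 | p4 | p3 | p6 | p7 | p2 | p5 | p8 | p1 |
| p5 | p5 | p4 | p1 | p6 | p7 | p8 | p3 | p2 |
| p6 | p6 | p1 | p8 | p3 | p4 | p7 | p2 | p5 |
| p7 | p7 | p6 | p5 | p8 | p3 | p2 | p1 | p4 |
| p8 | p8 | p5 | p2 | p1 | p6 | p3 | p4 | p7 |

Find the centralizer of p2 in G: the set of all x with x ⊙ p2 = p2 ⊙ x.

{p1, p2, p6, p7}

Compare row p2 with column p2 entry by entry.
p6 ⊙ p2 = p1 = p2 ⊙ p6, so p6 commutes with p2.
p5 ⊙ p2 = p4 but p2 ⊙ p5 = p8, so p5 does not.
Collecting the elements that commute with p2: C(p2) = {p1, p2, p6, p7}.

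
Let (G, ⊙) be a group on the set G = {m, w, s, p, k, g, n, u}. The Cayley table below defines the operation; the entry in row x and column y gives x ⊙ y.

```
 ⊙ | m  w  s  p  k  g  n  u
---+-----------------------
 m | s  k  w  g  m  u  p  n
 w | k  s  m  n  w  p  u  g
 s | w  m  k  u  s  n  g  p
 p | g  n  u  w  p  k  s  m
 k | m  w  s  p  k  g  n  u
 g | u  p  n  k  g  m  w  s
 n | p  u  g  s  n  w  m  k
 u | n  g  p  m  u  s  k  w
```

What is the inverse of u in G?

First locate the identity: row k matches the header, so k is the identity.
Scan row u for k: u ⊙ n = k. Hence u^(-1) = n.
(Structurally, G here is isomorphic to the cyclic group Z_8.)

n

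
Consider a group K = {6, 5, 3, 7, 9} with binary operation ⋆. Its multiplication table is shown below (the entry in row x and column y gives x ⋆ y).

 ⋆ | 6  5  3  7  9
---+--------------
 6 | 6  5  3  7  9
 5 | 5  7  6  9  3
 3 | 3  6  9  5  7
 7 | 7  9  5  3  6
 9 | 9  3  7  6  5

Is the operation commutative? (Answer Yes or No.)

Yes

Check whether the table is symmetric across its main diagonal.
Every entry (row x, col y) equals the entry (row y, col x), so K is abelian.
(In fact K ≅ the cyclic group Z_5.)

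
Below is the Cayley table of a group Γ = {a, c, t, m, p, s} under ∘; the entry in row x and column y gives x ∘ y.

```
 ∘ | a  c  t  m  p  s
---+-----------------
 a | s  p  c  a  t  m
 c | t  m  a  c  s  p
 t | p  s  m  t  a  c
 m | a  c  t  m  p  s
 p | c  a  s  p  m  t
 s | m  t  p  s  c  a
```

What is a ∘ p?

Read row a, column p: a ∘ p = t.

t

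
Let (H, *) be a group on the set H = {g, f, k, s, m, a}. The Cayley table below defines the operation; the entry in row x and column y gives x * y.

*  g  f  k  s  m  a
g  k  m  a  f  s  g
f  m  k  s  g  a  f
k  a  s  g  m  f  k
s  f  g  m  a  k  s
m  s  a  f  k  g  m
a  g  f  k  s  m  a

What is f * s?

Read row f, column s: f * s = g.

g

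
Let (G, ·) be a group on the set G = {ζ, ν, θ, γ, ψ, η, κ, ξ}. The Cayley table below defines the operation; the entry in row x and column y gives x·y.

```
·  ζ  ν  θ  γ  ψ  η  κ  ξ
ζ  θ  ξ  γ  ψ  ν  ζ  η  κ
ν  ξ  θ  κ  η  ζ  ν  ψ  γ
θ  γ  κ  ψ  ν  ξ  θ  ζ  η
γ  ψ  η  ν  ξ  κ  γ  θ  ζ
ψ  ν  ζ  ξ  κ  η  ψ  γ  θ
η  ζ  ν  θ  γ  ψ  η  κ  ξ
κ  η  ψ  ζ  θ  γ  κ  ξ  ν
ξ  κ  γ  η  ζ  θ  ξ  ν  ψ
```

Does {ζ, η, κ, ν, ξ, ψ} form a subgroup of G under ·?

No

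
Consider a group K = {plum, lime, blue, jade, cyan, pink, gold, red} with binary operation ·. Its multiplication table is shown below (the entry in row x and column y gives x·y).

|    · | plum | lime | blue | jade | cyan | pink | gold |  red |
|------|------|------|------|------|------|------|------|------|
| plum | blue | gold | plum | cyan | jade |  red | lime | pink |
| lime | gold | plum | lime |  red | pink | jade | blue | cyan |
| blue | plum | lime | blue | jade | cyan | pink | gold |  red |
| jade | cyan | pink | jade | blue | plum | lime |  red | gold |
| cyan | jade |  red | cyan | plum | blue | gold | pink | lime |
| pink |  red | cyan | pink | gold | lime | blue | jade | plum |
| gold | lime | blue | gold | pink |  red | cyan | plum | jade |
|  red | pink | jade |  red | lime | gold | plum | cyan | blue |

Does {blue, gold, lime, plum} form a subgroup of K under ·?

Yes

{blue, gold, lime, plum} contains the identity blue.
Checking products: every product of two elements of {blue, gold, lime, plum} (read from the table) lies in {blue, gold, lime, plum}, so the set is closed.
In a finite group, a nonempty closed subset is a subgroup. So {blue, gold, lime, plum} ≤ K.
(Structurally, K here is isomorphic to the dihedral group D_4.)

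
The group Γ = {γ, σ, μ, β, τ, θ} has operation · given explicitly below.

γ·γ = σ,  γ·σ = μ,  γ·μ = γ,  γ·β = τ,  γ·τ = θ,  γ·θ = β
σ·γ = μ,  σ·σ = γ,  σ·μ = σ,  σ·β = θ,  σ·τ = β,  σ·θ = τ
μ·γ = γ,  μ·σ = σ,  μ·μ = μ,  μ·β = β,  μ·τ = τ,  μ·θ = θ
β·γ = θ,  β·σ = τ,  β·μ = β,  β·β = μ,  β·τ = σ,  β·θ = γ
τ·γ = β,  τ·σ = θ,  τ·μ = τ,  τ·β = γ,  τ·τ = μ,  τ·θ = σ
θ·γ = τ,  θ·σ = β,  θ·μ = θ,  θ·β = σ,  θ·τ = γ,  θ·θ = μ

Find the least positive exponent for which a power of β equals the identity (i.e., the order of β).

The identity element is μ (its row matches the header).
β^1 = β
β^2 = β·β = μ
The first power of β equal to the identity is β^2, so ord(β) = 2.

2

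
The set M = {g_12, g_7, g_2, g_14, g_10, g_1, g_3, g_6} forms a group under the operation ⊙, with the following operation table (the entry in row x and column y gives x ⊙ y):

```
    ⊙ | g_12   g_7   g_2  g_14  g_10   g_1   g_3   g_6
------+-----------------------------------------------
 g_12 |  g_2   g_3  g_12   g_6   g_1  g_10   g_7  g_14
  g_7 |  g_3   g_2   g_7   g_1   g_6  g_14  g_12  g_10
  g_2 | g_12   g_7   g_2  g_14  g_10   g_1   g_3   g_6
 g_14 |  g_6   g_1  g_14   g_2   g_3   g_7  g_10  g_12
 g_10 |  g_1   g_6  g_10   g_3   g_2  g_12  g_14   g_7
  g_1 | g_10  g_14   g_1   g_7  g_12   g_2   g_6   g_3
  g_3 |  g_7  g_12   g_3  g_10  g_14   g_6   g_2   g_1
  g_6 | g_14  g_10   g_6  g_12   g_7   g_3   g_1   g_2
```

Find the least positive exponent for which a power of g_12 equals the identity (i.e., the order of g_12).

The identity element is g_2 (its row matches the header).
g_12^1 = g_12
g_12^2 = g_12 ⊙ g_12 = g_2
The first power of g_12 equal to the identity is g_12^2, so ord(g_12) = 2.

2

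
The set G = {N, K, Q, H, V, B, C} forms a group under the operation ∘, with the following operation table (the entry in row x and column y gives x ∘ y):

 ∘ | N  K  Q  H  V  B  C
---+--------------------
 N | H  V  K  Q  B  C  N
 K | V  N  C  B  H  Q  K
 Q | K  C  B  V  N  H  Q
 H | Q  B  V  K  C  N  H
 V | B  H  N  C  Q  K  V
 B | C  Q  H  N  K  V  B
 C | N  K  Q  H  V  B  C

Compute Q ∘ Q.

Read row Q, column Q: Q ∘ Q = B.

B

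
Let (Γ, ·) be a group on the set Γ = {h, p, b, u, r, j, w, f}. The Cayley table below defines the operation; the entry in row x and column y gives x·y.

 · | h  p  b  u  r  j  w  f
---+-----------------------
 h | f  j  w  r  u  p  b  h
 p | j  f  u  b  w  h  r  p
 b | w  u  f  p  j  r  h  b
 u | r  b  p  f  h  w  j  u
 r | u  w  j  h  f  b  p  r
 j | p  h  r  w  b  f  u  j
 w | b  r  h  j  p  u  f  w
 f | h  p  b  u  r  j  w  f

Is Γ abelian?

Yes

Check whether the table is symmetric across its main diagonal.
Every entry (row x, col y) equals the entry (row y, col x), so Γ is abelian.
(In fact Γ ≅ the elementary abelian group (Z_2)^3.)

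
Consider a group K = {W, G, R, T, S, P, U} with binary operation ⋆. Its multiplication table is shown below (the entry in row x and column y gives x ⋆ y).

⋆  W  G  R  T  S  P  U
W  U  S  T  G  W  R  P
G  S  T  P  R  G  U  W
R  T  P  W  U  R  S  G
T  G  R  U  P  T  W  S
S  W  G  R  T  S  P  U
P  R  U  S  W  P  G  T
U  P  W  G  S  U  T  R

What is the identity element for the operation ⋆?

The identity e satisfies e ⋆ x = x for all x, so its row in the table reproduces the column headers.
Row S reads: W, G, R, T, S, P, U — exactly the header order. So S is the identity.

S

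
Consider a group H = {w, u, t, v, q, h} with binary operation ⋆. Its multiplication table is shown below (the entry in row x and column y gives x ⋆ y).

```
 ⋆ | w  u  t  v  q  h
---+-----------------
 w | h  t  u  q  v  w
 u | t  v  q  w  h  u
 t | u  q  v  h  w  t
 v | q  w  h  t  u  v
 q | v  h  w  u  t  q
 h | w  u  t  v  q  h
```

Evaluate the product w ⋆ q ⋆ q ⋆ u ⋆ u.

w

w ⋆ q = v
v ⋆ q = u
u ⋆ u = v
v ⋆ u = w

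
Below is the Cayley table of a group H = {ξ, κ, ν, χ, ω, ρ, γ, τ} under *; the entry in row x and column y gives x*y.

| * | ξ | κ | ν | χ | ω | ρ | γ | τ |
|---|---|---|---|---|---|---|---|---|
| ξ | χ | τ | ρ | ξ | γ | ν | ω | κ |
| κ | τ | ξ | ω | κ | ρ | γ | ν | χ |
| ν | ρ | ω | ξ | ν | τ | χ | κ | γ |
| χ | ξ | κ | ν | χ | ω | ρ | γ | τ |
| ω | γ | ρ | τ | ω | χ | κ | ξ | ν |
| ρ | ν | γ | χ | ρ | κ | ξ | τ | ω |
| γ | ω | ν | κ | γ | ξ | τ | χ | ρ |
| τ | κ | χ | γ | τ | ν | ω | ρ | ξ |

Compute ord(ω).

2

The identity element is χ (its row matches the header).
ω^1 = ω
ω^2 = ω*ω = χ
The first power of ω equal to the identity is ω^2, so ord(ω) = 2.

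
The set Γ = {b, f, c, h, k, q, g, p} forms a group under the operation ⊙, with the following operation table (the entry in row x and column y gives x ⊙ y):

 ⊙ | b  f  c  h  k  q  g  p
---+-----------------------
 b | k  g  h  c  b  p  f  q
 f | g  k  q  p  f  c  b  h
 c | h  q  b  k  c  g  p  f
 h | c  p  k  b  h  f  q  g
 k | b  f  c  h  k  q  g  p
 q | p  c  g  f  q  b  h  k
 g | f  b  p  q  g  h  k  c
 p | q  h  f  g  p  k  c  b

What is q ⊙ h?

Read row q, column h: q ⊙ h = f.

f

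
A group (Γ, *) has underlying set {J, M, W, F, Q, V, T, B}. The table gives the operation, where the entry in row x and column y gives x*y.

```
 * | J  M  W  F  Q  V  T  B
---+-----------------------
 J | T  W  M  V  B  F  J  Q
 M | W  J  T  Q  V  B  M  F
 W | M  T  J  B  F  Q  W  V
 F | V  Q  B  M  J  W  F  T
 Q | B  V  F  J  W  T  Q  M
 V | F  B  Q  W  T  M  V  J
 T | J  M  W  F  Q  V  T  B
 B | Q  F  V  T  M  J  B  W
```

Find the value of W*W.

J

Read row W, column W: W*W = J.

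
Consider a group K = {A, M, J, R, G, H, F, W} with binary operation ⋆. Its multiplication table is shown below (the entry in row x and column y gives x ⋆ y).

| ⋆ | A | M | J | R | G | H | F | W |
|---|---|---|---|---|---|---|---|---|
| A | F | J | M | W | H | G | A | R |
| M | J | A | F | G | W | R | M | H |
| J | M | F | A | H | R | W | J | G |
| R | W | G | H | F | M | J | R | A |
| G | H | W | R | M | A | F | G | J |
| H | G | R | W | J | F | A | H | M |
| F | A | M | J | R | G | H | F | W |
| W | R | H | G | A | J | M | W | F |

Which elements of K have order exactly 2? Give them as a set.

Identity is F. Compute the order of each non-identity element by repeated multiplication:
  A: A → F  (order 2)
  M: M → A → J → F  (order 4)
  J: J → A → M → F  (order 4)
  R: R → F  (order 2)
  G: G → A → H → F  (order 4)
  H: H → A → G → F  (order 4)
  W: W → F  (order 2)
Elements of order 2: {A, R, W}.

{A, R, W}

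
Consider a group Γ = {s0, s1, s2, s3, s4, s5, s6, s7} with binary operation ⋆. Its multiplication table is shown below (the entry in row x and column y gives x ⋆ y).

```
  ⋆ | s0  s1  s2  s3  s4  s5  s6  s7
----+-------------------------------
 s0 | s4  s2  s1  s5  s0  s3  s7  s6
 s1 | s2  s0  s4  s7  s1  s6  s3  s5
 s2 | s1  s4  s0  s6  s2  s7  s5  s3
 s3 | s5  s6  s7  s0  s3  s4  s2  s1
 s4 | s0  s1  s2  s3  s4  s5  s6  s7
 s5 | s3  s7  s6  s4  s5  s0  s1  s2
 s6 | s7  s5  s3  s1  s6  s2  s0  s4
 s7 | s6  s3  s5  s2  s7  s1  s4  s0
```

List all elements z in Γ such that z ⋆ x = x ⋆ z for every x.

An element z is central iff its row equals its column in the table.
For s1: s1 ⋆ s6 = s3 ≠ s5 = s6 ⋆ s1, so s1 ∉ Z.
Checking each element this way leaves Z(Γ) = {s0, s4}.
(Structurally, Γ here is isomorphic to the quaternion group Q_8.)

{s0, s4}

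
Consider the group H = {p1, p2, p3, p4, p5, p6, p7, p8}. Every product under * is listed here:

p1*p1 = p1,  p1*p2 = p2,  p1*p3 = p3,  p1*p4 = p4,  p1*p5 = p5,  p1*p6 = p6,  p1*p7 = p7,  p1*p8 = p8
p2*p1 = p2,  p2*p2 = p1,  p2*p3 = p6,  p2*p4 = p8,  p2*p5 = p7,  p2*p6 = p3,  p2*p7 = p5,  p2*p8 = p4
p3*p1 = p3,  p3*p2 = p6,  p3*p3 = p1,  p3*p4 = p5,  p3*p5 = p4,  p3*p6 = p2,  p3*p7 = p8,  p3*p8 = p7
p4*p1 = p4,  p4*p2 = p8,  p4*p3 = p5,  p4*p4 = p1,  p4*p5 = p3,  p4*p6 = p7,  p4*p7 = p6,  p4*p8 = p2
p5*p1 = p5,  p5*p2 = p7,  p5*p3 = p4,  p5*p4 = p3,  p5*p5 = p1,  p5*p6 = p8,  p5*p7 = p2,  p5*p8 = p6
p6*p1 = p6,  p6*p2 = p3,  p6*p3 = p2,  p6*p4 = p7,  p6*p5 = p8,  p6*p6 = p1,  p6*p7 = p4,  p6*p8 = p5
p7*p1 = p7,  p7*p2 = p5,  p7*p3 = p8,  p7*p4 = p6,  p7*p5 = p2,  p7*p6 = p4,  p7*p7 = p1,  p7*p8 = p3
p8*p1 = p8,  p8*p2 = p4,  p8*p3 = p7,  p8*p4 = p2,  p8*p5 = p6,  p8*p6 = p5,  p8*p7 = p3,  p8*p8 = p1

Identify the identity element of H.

p1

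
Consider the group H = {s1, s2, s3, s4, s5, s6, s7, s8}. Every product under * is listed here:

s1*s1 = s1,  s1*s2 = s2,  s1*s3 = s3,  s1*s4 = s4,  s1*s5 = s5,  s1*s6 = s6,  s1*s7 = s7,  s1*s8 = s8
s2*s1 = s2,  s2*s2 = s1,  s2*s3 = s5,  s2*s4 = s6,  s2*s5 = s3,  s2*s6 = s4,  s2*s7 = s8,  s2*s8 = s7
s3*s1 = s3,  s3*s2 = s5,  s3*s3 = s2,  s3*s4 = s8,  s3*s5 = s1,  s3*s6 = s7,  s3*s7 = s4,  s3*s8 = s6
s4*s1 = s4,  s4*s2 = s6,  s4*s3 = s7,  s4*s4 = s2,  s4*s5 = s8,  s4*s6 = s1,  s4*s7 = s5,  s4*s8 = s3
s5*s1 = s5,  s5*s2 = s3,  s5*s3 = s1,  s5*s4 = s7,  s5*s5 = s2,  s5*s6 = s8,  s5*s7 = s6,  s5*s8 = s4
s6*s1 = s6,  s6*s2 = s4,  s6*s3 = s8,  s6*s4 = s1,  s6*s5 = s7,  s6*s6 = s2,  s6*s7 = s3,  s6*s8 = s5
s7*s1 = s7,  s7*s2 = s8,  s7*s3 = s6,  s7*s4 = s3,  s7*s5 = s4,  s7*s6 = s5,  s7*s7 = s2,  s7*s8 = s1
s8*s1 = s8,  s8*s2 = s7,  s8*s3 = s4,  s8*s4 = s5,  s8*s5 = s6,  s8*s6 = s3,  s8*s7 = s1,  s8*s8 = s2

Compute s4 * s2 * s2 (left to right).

s4 * s2 = s6
s6 * s2 = s4

s4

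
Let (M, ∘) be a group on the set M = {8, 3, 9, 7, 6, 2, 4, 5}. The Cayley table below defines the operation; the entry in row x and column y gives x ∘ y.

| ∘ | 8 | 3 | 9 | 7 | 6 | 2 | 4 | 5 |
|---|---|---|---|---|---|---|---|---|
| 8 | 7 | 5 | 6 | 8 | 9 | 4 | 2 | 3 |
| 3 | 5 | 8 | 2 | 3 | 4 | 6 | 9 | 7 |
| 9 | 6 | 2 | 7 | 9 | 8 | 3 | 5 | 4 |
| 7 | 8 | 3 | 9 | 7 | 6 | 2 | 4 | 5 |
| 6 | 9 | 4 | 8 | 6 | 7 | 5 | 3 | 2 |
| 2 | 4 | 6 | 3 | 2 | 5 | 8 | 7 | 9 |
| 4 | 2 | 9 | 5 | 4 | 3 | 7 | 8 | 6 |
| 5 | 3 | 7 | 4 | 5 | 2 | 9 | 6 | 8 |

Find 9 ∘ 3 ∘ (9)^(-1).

The identity is 7. In row 9, the entry 7 sits in column 9, so 9^(-1) = 9.
9 ∘ 3 = 2
2 ∘ 9 = 3

3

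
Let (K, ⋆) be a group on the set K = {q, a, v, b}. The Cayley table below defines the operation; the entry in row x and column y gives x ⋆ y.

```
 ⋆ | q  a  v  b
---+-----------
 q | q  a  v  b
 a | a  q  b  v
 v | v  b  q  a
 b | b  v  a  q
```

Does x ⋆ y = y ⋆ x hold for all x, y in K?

Check whether the table is symmetric across its main diagonal.
Every entry (row x, col y) equals the entry (row y, col x), so K is abelian.

Yes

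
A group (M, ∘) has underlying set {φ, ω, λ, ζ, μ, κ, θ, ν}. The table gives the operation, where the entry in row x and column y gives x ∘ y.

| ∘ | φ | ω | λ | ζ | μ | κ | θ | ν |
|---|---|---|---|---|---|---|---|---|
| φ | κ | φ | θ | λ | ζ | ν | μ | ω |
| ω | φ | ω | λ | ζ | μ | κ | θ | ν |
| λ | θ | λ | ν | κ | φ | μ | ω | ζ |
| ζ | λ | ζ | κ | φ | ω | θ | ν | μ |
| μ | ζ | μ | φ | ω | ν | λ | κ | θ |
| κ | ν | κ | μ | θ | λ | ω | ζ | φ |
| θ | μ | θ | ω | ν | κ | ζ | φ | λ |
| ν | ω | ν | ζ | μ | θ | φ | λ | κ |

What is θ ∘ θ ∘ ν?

ω

θ ∘ θ = φ
φ ∘ ν = ω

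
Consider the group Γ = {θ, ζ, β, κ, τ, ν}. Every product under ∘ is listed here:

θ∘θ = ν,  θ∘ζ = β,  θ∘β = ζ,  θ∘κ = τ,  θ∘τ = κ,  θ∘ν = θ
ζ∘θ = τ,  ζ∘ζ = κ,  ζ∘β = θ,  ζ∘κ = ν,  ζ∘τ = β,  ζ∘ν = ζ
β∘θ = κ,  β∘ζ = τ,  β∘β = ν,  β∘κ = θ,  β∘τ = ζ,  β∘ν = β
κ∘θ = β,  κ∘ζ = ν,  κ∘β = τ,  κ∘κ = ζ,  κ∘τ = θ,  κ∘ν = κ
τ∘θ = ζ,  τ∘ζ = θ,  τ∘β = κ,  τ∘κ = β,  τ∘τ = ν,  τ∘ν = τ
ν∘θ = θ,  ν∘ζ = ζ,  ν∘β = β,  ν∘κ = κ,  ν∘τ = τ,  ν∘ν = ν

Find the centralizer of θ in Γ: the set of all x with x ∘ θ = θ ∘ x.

{θ, ν}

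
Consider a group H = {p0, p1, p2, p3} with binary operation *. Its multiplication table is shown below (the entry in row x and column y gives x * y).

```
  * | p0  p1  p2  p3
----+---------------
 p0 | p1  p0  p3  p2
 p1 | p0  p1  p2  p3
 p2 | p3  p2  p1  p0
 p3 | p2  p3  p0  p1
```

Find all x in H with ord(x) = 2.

Identity is p1. Compute the order of each non-identity element by repeated multiplication:
  p0: p0 → p1  (order 2)
  p2: p2 → p1  (order 2)
  p3: p3 → p1  (order 2)
Elements of order 2: {p0, p2, p3}.
(Structurally, H here is isomorphic to the Klein four-group V_4.)

{p0, p2, p3}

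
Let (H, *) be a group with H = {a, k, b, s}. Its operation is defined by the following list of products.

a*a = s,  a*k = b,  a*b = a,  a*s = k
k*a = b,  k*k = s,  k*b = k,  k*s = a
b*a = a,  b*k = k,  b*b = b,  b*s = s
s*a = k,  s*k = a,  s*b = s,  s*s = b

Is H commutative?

Check whether the table is symmetric across its main diagonal.
Every entry (row x, col y) equals the entry (row y, col x), so H is abelian.
(In fact H ≅ the cyclic group Z_4.)

Yes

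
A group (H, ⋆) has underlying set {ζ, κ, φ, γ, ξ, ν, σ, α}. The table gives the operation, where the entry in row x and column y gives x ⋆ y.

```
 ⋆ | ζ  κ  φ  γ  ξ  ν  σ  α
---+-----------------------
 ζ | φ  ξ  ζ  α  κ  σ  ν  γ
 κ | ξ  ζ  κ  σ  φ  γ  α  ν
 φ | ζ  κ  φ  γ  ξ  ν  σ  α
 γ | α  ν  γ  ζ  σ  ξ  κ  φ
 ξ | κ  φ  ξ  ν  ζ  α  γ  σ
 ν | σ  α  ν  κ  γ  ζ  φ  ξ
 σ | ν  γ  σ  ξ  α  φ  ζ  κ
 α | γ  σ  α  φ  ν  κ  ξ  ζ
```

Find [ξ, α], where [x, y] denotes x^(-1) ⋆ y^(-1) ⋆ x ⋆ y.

Identity is φ; from the table ξ^(-1) = κ and α^(-1) = γ.
κ ⋆ γ = σ
σ ⋆ ξ = α
α ⋆ α = ζ

ζ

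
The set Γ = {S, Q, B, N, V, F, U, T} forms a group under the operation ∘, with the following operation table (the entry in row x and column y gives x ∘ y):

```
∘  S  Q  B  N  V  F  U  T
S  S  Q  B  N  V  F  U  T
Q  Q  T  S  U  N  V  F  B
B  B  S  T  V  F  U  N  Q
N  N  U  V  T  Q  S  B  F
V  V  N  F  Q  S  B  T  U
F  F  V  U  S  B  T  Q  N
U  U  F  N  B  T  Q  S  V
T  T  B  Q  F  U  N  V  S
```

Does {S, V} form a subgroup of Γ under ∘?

Yes

{S, V} contains the identity S.
Checking products: every product of two elements of {S, V} (read from the table) lies in {S, V}, so the set is closed.
In a finite group, a nonempty closed subset is a subgroup. So {S, V} ≤ Γ.
(Structurally, Γ here is isomorphic to Z_2 x Z_4.)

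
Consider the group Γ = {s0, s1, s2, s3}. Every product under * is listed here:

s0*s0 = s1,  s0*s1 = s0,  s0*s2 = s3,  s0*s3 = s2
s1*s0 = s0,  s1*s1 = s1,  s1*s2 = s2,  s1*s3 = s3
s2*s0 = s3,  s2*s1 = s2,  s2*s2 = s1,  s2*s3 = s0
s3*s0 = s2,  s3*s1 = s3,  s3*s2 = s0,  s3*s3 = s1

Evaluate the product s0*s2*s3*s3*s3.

s1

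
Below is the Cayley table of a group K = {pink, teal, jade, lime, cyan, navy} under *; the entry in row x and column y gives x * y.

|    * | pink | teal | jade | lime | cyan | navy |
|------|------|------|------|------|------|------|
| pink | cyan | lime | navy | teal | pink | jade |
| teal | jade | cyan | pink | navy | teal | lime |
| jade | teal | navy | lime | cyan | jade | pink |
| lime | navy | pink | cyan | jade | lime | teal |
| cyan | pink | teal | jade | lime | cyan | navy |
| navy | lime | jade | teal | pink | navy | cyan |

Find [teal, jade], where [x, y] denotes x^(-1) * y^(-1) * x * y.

lime

Identity is cyan; from the table teal^(-1) = teal and jade^(-1) = lime.
teal * lime = navy
navy * teal = jade
jade * jade = lime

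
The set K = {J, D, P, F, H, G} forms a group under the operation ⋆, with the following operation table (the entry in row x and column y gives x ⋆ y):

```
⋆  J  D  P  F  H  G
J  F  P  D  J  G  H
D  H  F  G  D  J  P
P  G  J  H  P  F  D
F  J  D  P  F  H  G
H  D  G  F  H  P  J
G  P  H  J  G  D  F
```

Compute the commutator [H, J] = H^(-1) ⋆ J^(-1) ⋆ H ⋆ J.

H

Identity is F; from the table H^(-1) = P and J^(-1) = J.
P ⋆ J = G
G ⋆ H = D
D ⋆ J = H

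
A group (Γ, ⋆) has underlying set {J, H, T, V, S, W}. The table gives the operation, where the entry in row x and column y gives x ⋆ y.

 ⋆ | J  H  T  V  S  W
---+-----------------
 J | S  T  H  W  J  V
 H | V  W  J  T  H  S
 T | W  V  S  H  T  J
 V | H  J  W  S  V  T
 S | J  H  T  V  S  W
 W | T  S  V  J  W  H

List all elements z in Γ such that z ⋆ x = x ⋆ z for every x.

An element z is central iff its row equals its column in the table.
For H: H ⋆ T = J ≠ V = T ⋆ H, so H ∉ Z.
Checking each element this way leaves Z(Γ) = {S}.
(Structurally, Γ here is isomorphic to the symmetric group S_3.)

{S}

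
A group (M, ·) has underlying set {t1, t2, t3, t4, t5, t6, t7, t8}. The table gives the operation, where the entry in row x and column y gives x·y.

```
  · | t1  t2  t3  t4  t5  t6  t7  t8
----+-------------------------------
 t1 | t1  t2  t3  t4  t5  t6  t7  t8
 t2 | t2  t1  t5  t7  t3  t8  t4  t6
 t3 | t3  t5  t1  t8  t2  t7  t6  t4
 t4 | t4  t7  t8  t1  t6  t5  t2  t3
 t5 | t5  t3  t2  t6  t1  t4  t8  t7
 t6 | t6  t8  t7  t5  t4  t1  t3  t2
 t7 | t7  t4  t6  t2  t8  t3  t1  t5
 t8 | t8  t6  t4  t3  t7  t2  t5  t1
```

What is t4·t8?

t3

Read row t4, column t8: t4·t8 = t3.
(Structurally, M here is isomorphic to the elementary abelian group (Z_2)^3.)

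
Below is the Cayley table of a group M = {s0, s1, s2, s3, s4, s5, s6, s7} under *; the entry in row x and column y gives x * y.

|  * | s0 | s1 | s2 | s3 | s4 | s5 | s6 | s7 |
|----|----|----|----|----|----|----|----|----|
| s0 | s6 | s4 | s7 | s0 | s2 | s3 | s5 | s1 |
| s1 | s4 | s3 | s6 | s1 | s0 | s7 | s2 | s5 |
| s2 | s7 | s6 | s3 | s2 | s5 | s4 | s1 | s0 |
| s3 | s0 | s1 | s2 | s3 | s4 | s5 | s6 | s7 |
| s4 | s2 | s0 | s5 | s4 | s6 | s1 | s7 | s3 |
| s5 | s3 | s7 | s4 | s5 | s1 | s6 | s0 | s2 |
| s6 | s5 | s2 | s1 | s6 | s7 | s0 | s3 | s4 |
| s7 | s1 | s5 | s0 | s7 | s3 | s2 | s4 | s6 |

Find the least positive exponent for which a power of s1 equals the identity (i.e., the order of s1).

The identity element is s3 (its row matches the header).
s1^1 = s1
s1^2 = s1 * s1 = s3
The first power of s1 equal to the identity is s1^2, so ord(s1) = 2.

2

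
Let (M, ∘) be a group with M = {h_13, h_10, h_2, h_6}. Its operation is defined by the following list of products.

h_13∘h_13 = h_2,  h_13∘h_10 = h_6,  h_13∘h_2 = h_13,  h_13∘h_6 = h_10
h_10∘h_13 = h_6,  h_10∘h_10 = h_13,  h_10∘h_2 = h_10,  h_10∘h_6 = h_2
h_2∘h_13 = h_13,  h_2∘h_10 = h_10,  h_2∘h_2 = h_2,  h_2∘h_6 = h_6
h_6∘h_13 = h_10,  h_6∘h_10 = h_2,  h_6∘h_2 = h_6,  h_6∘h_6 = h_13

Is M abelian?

Check whether the table is symmetric across its main diagonal.
Every entry (row x, col y) equals the entry (row y, col x), so M is abelian.
(In fact M ≅ the cyclic group Z_4.)

Yes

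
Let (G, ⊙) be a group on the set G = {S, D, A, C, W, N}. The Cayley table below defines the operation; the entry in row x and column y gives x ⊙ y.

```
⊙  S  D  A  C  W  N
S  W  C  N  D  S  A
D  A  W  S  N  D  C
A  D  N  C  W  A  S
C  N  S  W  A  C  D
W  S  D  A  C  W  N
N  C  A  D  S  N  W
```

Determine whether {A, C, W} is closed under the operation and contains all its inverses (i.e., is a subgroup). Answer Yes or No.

{A, C, W} contains the identity W.
Checking products: every product of two elements of {A, C, W} (read from the table) lies in {A, C, W}, so the set is closed.
In a finite group, a nonempty closed subset is a subgroup. So {A, C, W} ≤ G.

Yes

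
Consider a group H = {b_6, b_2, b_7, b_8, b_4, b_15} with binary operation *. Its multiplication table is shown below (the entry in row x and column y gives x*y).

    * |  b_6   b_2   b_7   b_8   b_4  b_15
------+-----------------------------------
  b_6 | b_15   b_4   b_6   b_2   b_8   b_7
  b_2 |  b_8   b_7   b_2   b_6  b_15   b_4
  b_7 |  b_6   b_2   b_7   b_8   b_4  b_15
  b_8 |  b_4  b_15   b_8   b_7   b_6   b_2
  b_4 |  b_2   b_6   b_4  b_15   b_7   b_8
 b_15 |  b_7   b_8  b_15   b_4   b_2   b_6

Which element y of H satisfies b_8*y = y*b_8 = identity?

b_8

First locate the identity: row b_7 matches the header, so b_7 is the identity.
Scan row b_8 for b_7: b_8*b_8 = b_7. Hence b_8^(-1) = b_8.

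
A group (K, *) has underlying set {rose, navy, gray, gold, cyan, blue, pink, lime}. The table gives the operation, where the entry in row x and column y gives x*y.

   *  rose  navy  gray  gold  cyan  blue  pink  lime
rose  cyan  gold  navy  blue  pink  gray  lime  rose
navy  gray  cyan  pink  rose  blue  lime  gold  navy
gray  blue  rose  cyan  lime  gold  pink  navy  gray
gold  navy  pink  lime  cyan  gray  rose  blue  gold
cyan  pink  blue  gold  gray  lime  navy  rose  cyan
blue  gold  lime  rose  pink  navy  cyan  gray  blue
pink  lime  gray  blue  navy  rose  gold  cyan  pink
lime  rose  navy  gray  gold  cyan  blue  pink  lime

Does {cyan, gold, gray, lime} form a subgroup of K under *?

{cyan, gold, gray, lime} contains the identity lime.
Checking products: every product of two elements of {cyan, gold, gray, lime} (read from the table) lies in {cyan, gold, gray, lime}, so the set is closed.
In a finite group, a nonempty closed subset is a subgroup. So {cyan, gold, gray, lime} ≤ K.

Yes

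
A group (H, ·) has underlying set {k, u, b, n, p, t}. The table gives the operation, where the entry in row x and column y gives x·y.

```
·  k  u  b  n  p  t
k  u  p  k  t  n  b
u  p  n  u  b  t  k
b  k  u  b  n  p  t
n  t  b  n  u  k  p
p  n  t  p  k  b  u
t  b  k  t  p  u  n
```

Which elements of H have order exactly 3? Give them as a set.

Identity is b. Compute the order of each non-identity element by repeated multiplication:
  k: k → u → p → n → t → b  (order 6)
  u: u → n → b  (order 3)
  n: n → u → b  (order 3)
  p: p → b  (order 2)
  t: t → n → p → u → k → b  (order 6)
Elements of order 3: {n, u}.

{n, u}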